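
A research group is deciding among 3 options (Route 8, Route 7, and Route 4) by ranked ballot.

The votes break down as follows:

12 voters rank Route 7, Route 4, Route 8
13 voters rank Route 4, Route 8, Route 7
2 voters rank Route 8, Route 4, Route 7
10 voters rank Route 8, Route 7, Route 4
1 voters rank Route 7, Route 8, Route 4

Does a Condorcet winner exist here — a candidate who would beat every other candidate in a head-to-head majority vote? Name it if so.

Head-to-head results (38 voters total):
Route 8 vs Route 7: Route 8 wins 25–13.
Route 8 vs Route 4: Route 4 wins 25–13.
Route 7 vs Route 4: Route 7 wins 23–15.
No candidate beats all others: Route 8 beats Route 7 beats Route 4 beats Route 8, a majority cycle.

None — there is no Condorcet winner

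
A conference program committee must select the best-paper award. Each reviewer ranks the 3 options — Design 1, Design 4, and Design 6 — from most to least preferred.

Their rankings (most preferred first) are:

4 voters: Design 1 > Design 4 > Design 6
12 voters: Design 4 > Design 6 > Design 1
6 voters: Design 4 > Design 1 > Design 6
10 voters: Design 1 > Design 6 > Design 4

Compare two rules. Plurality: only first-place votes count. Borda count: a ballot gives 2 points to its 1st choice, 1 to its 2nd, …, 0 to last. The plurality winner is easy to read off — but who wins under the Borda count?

Design 4

Plurality first-place counts: Design 1 14, Design 4 18, Design 6 0 → Design 4.
Borda totals: Design 1 34, Design 4 40, Design 6 22 → Design 4.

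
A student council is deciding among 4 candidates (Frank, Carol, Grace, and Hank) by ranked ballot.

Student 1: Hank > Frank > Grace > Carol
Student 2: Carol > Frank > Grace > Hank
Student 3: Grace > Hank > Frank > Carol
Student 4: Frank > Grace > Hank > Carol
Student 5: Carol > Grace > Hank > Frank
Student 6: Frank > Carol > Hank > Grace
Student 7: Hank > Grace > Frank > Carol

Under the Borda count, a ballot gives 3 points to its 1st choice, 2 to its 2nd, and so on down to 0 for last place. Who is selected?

Frank

Borda scores:
  Frank: 2 + 2 + 1 + 3 + 0 + 3 + 1 = 12
  Carol: 0 + 3 + 0 + 0 + 3 + 2 + 0 = 8
  Grace: 1 + 1 + 3 + 2 + 2 + 0 + 2 = 11
  Hank: 3 + 0 + 2 + 1 + 1 + 1 + 3 = 11
Frank has the highest total.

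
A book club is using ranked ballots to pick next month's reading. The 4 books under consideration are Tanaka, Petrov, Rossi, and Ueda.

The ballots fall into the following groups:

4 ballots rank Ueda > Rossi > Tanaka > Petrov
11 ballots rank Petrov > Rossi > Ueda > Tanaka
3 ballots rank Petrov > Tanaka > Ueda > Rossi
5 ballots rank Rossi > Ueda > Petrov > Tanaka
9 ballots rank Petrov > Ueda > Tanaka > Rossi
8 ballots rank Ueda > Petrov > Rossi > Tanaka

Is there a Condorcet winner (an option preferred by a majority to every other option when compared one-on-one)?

Yes

Head-to-head results (40 voters total):
Tanaka vs Petrov: Petrov wins 36–4.
Tanaka vs Rossi: Rossi wins 28–12.
Tanaka vs Ueda: Ueda wins 37–3.
Petrov vs Rossi: Petrov wins 31–9.
Petrov vs Ueda: Petrov wins 23–17.
Rossi vs Ueda: Ueda wins 24–16.
Petrov beats each rival — Tanaka (36–4), Rossi (31–9), Ueda (23–17) — so Petrov is the Condorcet winner.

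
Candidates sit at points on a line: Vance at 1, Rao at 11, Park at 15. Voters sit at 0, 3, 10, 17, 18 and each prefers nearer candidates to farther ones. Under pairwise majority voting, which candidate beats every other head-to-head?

With single-peaked preferences on a line, the Condorcet winner is the candidate closest to the median voter.
The median voter (position 10) is closest to Rao at 11.
Check: Rao vs Vance — voters closer to Rao: 3 of 5.

Rao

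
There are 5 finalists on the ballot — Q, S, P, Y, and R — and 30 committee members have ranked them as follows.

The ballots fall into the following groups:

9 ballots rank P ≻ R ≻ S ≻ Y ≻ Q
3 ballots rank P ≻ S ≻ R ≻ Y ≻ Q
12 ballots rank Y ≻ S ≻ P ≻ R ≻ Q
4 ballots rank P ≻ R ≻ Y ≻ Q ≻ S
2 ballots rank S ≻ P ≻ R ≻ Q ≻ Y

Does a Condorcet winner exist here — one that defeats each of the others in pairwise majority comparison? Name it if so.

P

Head-to-head results (30 voters total):
Q vs S: S wins 26–4.
Q vs P: P wins 30–0.
Q vs Y: Y wins 28–2.
Q vs R: R wins 30–0.
S vs P: P wins 16–14.
S vs Y: Y wins 16–14.
S vs R: S wins 17–13.
P vs Y: P wins 18–12.
P vs R: P wins 30–0.
Y vs R: R wins 18–12.
P beats each rival — Q (30–0), S (16–14), Y (18–12), R (30–0) — so P is the Condorcet winner.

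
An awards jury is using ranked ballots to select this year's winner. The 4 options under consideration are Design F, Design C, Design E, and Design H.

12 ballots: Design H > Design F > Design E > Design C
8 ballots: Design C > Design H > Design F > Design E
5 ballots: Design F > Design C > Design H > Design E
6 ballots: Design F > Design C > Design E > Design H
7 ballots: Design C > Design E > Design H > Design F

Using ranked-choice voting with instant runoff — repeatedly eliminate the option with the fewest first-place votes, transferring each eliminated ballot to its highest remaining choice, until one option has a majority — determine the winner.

Round 1: Design C 15, Design H 12, Design F 11, Design E 0. Design E has the fewest and is eliminated.
Round 2: Design C 15, Design H 12, Design F 11. Design F has the fewest and is eliminated.
Round 3: Design C 26, Design H 12. Design C has a majority.

Design C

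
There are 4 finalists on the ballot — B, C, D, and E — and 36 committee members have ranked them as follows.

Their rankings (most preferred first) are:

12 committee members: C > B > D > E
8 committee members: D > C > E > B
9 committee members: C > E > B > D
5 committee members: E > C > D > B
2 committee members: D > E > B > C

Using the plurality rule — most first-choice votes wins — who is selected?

C

First-place vote totals:
  B: 0
  C: 21
  D: 10
  E: 5
C has the most first-place votes.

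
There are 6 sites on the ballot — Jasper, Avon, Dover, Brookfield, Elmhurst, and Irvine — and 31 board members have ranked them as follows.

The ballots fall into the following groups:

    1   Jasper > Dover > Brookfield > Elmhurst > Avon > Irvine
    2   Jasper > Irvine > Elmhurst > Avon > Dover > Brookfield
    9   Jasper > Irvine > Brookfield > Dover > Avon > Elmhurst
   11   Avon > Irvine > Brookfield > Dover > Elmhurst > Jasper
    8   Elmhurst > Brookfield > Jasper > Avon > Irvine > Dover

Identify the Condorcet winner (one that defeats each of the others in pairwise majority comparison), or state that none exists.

No Condorcet winner

Head-to-head results (31 voters total):
Jasper vs Avon: Jasper wins 20–11.
Jasper vs Dover: Jasper wins 20–11.
Jasper vs Brookfield: Brookfield wins 19–12.
Jasper vs Elmhurst: Elmhurst wins 19–12.
Jasper vs Irvine: Jasper wins 20–11.
Avon vs Dover: Avon wins 21–10.
Avon vs Brookfield: Brookfield wins 18–13.
Avon vs Elmhurst: Avon wins 20–11.
Avon vs Irvine: Avon wins 20–11.
Dover vs Brookfield: Brookfield wins 28–3.
Dover vs Elmhurst: Dover wins 21–10.
Dover vs Irvine: Irvine wins 30–1.
Brookfield vs Elmhurst: Brookfield wins 21–10.
Brookfield vs Irvine: Irvine wins 22–9.
Elmhurst vs Irvine: Irvine wins 22–9.
No candidate beats all others: Jasper beats Avon beats Elmhurst beats Jasper, a majority cycle.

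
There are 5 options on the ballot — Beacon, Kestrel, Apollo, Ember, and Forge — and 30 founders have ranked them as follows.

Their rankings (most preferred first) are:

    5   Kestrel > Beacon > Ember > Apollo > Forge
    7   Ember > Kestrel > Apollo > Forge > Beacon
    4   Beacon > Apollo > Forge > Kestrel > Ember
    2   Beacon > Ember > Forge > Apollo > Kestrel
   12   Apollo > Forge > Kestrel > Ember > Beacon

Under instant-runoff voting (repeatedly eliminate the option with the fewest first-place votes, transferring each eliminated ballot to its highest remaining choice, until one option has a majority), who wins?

Round 1: Apollo 12, Ember 7, Beacon 6, Kestrel 5, Forge 0. Forge has the fewest and is eliminated.
Round 2: Apollo 12, Ember 7, Beacon 6, Kestrel 5. Kestrel has the fewest and is eliminated.
Round 3: Apollo 12, Beacon 11, Ember 7. Ember has the fewest and is eliminated.
Round 4: Apollo 19, Beacon 11. Apollo has a majority.

Apollo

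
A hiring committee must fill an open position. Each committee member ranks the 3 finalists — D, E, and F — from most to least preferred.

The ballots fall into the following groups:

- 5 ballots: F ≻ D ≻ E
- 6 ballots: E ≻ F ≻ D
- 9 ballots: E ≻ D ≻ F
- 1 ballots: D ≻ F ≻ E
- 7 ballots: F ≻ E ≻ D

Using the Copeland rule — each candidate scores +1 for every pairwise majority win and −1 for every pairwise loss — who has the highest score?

Pairwise results:
  D vs E: E wins 22–6.
  D vs F: F wins 18–10.
  E vs F: E wins 15–13.
Copeland scores (wins − losses):
  D: 0 − 2 = -2
  E: 2 − 0 = 2
  F: 1 − 1 = 0
E has the best Copeland score.

E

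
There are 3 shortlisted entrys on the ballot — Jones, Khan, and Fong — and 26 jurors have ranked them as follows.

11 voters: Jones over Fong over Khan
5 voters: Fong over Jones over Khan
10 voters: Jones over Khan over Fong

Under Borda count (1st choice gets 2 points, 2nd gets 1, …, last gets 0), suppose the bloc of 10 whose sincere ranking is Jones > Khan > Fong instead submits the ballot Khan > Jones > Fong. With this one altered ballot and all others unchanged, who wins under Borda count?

Jones

Borda totals with the altered ballot: Jones 37, Khan 20, Fong 21.
The winner is unchanged: still Jones.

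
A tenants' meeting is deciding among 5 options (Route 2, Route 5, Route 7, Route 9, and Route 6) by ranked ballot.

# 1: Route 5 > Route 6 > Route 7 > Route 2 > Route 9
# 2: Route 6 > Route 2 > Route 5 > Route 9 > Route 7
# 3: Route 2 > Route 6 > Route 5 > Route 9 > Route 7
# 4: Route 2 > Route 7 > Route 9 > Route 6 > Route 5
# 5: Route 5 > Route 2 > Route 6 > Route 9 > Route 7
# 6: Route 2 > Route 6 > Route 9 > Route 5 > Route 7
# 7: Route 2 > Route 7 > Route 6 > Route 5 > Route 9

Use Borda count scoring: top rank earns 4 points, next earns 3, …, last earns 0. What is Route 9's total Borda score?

7

Borda scores:
  Route 2: 1 + 3 + 4 + 4 + 3 + 4 + 4 = 23
  Route 5: 4 + 2 + 2 + 0 + 4 + 1 + 1 = 14
  Route 7: 2 + 0 + 0 + 3 + 0 + 0 + 3 = 8
  Route 9: 0 + 1 + 1 + 2 + 1 + 2 + 0 = 7
  Route 6: 3 + 4 + 3 + 1 + 2 + 3 + 2 = 18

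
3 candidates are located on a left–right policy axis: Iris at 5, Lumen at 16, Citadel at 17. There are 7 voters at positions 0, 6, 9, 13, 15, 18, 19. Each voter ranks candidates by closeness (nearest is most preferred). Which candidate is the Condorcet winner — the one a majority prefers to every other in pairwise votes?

Lumen

With single-peaked preferences on a line, the Condorcet winner is the candidate closest to the median voter.
The median voter (position 13) is closest to Lumen at 16.
Check: Lumen vs Iris — voters closer to Lumen: 4 of 7.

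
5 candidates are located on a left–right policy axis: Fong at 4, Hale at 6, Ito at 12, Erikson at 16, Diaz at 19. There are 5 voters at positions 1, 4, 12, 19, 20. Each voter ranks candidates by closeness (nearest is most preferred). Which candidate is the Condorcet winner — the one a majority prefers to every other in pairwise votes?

Ito

With single-peaked preferences on a line, the Condorcet winner is the candidate closest to the median voter.
The median voter (position 12) is closest to Ito at 12.
Check: Ito vs Diaz — voters closer to Ito: 3 of 5.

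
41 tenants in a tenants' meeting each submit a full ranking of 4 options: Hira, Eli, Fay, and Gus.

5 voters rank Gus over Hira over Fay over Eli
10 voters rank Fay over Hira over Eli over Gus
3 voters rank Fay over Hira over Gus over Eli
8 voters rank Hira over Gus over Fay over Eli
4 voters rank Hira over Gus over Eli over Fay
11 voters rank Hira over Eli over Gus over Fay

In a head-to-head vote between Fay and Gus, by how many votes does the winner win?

Ballots ranking Fay above Gus: 10+3 = 13.
Ballots ranking Gus above Fay: 5+8+4+11 = 28.
Gus wins 28–13, a margin of 15.

15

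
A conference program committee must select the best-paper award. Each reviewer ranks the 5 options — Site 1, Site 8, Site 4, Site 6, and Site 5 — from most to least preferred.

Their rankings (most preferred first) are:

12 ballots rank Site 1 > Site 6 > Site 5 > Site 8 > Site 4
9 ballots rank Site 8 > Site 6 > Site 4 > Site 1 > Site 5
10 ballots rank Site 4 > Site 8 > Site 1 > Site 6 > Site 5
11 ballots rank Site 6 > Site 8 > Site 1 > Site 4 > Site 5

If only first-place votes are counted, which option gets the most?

First-place vote totals:
  Site 1: 12
  Site 8: 9
  Site 4: 10
  Site 6: 11
  Site 5: 0
Site 1 has the most first-place votes.

Site 1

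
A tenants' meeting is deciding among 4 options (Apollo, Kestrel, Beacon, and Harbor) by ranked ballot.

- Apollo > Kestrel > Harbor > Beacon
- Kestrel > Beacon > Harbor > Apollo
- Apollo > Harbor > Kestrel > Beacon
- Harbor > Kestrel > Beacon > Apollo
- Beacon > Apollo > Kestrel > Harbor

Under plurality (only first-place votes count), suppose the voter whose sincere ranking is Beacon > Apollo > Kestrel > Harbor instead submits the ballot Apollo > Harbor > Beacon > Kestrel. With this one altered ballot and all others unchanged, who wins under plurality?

Apollo

First-place totals with the altered ballot: Apollo 3, Kestrel 1, Beacon 0, Harbor 1.
The winner is unchanged: still Apollo.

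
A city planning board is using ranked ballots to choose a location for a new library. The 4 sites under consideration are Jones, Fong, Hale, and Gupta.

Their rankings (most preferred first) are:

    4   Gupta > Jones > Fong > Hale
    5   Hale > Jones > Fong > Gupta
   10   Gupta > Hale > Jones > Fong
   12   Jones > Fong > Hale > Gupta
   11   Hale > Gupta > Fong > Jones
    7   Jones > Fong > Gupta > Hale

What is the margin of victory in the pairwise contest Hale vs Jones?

Ballots ranking Hale above Jones: 5+10+11 = 26.
Ballots ranking Jones above Hale: 4+12+7 = 23.
Hale wins 26–23, a margin of 3.

3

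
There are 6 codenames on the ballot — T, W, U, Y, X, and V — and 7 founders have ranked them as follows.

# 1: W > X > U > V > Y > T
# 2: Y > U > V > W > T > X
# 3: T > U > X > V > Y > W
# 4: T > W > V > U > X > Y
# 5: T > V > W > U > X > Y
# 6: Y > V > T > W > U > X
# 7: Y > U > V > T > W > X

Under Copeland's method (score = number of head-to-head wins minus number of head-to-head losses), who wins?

V

Pairwise results:
  T vs W: T wins 5–2.
  T vs U: T wins 4–3.
  T vs Y: Y wins 4–3.
  T vs X: T wins 6–1.
  T vs V: V wins 4–3.
  W vs U: W wins 4–3.
  W vs Y: Y wins 4–3.
  W vs X: W wins 6–1.
  W vs V: V wins 5–2.
  U vs Y: U wins 4–3.
  U vs X: U wins 6–1.
  U vs V: U wins 4–3.
  Y vs X: X wins 4–3.
  Y vs V: V wins 4–3.
  X vs V: V wins 5–2.
Copeland scores (wins − losses):
  T: 3 − 2 = 1
  W: 2 − 3 = -1
  U: 3 − 2 = 1
  Y: 2 − 3 = -1
  X: 1 − 4 = -3
  V: 4 − 1 = 3
V has the best Copeland score.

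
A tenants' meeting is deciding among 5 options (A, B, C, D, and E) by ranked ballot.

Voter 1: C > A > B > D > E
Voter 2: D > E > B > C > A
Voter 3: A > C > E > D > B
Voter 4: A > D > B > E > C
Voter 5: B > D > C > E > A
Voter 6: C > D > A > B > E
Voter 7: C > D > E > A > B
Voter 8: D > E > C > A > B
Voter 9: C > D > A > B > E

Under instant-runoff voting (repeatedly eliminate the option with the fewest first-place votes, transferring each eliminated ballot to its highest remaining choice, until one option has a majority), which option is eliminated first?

E

Round 1: C 4, A 2, D 2, B 1, E 0. E has the fewest and is eliminated.
Round 2: C 4, A 2, D 2, B 1. B has the fewest and is eliminated.
Round 3: C 4, D 3, A 2. A has the fewest and is eliminated.
Round 4: C 5, D 4. C has a majority.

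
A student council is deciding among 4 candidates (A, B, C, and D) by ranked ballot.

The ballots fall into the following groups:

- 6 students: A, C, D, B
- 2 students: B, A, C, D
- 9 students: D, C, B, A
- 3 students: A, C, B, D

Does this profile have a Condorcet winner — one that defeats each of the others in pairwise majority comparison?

Head-to-head results (20 voters total):
A vs B: B wins 11–9.
A vs C: A wins 11–9.
A vs D: A wins 11–9.
B vs C: C wins 18–2.
B vs D: D wins 15–5.
C vs D: C wins 11–9.
No candidate beats all others: A beats C beats B beats A, a majority cycle.

No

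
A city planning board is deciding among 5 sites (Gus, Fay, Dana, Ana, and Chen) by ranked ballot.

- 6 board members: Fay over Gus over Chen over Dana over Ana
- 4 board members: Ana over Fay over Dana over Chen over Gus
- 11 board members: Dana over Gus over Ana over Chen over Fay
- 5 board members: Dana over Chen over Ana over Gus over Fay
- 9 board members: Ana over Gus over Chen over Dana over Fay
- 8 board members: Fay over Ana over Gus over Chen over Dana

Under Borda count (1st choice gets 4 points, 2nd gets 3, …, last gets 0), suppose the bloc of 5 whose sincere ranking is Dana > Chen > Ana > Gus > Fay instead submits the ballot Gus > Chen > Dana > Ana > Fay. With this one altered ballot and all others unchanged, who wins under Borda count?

Borda totals with the altered ballot: Gus 114, Fay 68, Dana 77, Ana 103, Chen 68.
The switch changes the winner from Ana to Gus.

Gus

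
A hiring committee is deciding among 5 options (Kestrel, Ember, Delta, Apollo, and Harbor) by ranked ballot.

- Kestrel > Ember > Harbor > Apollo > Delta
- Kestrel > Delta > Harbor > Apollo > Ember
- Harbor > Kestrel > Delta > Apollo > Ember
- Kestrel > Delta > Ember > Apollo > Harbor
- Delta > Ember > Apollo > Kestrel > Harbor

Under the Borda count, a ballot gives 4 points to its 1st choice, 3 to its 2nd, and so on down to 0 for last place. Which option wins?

Borda scores:
  Kestrel: 4 + 4 + 3 + 4 + 1 = 16
  Ember: 3 + 0 + 0 + 2 + 3 = 8
  Delta: 0 + 3 + 2 + 3 + 4 = 12
  Apollo: 1 + 1 + 1 + 1 + 2 = 6
  Harbor: 2 + 2 + 4 + 0 + 0 = 8
Kestrel has the highest total.

Kestrel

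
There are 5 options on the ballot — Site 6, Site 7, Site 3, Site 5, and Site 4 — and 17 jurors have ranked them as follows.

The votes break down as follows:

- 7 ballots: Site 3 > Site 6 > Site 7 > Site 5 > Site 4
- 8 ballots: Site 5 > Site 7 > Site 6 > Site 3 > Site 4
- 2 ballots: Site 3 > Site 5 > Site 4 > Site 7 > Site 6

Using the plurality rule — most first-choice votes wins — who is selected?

Site 3

First-place vote totals:
  Site 6: 0
  Site 7: 0
  Site 3: 9
  Site 5: 8
  Site 4: 0
Site 3 has the most first-place votes.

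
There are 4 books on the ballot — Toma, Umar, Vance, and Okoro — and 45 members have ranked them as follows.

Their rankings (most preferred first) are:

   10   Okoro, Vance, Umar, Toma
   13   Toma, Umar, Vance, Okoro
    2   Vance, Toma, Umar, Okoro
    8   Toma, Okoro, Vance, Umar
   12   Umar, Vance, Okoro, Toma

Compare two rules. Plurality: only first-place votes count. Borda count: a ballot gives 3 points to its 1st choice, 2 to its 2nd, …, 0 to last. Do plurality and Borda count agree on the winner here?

Plurality first-place counts: Toma 21, Umar 12, Vance 2, Okoro 10 → Toma.
Borda totals: Toma 67, Umar 74, Vance 71, Okoro 58 → Umar.
The two rules disagree: plurality picks Toma, Borda picks Umar.

No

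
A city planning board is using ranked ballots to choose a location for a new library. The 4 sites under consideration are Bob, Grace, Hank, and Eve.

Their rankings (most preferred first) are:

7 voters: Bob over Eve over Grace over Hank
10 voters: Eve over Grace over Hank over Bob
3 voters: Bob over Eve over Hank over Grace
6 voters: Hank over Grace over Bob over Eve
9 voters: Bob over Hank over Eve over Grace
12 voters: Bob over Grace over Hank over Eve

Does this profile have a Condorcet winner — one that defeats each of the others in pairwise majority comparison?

Yes

Head-to-head results (47 voters total):
Bob vs Grace: Bob wins 31–16.
Bob vs Hank: Bob wins 31–16.
Bob vs Eve: Bob wins 37–10.
Grace vs Hank: Grace wins 29–18.
Grace vs Eve: Eve wins 29–18.
Hank vs Eve: Hank wins 27–20.
Bob beats each rival — Grace (31–16), Hank (31–16), Eve (37–10) — so Bob is the Condorcet winner.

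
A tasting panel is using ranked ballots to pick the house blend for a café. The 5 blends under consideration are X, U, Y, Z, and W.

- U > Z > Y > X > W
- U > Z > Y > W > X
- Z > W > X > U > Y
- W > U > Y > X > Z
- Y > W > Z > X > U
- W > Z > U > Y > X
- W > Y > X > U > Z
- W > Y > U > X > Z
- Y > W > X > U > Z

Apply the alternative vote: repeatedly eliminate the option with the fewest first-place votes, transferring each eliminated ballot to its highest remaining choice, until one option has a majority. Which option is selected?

Round 1: W 4, U 2, Y 2, Z 1, X 0. X has the fewest and is eliminated.
Round 2: W 4, U 2, Y 2, Z 1. Z has the fewest and is eliminated.
Round 3: W 5, U 2, Y 2. W has a majority.

W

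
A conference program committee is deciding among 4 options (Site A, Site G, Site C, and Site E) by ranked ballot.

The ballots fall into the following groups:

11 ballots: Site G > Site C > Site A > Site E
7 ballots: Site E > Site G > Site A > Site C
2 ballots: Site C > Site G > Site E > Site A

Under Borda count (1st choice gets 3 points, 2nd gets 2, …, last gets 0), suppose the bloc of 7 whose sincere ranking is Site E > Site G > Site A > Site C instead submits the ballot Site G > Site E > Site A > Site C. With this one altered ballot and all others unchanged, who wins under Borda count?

Site G

Borda totals with the altered ballot: Site A 18, Site G 58, Site C 28, Site E 16.
The winner is unchanged: still Site G.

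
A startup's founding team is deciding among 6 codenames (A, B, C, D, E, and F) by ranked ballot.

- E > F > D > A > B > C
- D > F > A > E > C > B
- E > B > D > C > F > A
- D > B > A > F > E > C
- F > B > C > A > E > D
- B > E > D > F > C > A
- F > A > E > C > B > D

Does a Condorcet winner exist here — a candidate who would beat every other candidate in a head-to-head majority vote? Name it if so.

No Condorcet winner

Head-to-head results (7 voters total):
A vs B: B wins 4–3.
A vs C: A wins 4–3.
A vs D: D wins 5–2.
A vs E: A wins 4–3.
A vs F: F wins 6–1.
B vs C: B wins 5–2.
B vs D: B wins 4–3.
B vs E: E wins 4–3.
B vs F: F wins 4–3.
C vs D: D wins 5–2.
C vs E: E wins 6–1.
C vs F: F wins 6–1.
D vs E: E wins 5–2.
D vs F: D wins 4–3.
E vs F: F wins 4–3.
No candidate beats all others: A beats E beats B beats A, a majority cycle.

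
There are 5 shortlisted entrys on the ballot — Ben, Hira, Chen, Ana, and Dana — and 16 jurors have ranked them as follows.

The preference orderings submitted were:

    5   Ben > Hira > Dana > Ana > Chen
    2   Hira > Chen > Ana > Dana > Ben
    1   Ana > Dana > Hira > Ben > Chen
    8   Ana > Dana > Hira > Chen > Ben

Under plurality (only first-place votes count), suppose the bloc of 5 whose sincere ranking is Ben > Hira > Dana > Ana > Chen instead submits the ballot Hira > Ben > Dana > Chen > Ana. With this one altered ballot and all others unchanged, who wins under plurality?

First-place totals with the altered ballot: Ben 0, Hira 7, Chen 0, Ana 9, Dana 0.
The winner is unchanged: still Ana.

Ana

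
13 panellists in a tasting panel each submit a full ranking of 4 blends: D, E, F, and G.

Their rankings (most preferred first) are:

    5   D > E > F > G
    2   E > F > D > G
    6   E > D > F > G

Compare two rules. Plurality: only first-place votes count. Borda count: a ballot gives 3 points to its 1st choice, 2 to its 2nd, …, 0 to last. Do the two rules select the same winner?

Yes

Plurality first-place counts: D 5, E 8, F 0, G 0 → E.
Borda totals: D 29, E 34, F 15, G 0 → E.
The two rules agree on E.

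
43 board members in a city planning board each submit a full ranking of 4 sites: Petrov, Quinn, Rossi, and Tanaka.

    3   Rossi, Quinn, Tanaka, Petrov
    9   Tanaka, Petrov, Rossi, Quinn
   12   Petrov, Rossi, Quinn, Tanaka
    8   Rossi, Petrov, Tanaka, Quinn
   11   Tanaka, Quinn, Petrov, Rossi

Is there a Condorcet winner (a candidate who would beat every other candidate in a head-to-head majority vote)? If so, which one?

Head-to-head results (43 voters total):
Petrov vs Quinn: Petrov wins 29–14.
Petrov vs Rossi: Petrov wins 32–11.
Petrov vs Tanaka: Tanaka wins 23–20.
Quinn vs Rossi: Rossi wins 32–11.
Quinn vs Tanaka: Tanaka wins 28–15.
Rossi vs Tanaka: Rossi wins 23–20.
No candidate beats all others: Petrov beats Rossi beats Tanaka beats Petrov, a majority cycle.

There is no Condorcet winner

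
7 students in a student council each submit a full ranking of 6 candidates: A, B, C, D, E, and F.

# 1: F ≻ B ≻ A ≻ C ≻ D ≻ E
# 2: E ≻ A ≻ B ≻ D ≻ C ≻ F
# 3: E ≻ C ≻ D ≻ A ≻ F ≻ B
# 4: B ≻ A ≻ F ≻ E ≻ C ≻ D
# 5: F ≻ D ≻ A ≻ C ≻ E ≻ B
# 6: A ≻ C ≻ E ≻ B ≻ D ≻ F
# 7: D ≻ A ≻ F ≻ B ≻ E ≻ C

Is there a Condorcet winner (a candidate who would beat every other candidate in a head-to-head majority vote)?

Yes

Head-to-head results (7 voters total):
A vs B: A wins 5–2.
A vs C: A wins 6–1.
A vs D: A wins 4–3.
A vs E: A wins 5–2.
A vs F: A wins 5–2.
B vs C: B wins 4–3.
B vs D: B wins 4–3.
B vs E: E wins 4–3.
B vs F: F wins 4–3.
C vs D: C wins 4–3.
C vs E: E wins 4–3.
C vs F: F wins 4–3.
D vs E: E wins 4–3.
D vs F: D wins 4–3.
E vs F: F wins 4–3.
A beats each rival — B (5–2), C (6–1), D (4–3), E (5–2), F (5–2) — so A is the Condorcet winner.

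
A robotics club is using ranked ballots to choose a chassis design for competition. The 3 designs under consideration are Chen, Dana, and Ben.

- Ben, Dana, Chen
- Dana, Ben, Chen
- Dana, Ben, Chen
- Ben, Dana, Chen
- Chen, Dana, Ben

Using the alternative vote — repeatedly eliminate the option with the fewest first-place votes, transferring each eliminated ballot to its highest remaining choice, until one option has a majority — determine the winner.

Dana

Round 1: Dana 2, Ben 2, Chen 1. Chen has the fewest and is eliminated.
Round 2: Dana 3, Ben 2. Dana has a majority.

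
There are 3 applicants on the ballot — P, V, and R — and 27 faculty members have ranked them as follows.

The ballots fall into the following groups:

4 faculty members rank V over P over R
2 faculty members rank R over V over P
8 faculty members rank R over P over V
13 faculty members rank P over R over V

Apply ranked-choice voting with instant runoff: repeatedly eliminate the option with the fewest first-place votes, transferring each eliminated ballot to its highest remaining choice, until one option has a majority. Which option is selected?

Round 1: P 13, R 10, V 4. V has the fewest and is eliminated.
Round 2: P 17, R 10. P has a majority.

P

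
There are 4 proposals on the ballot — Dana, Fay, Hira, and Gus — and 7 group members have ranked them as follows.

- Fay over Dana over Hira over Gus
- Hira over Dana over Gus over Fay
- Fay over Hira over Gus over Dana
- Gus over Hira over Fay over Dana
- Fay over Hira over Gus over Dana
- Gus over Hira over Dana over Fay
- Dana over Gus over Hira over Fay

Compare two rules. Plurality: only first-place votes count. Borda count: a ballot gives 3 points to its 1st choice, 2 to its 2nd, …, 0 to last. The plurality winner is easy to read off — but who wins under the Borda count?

Plurality first-place counts: Dana 1, Fay 3, Hira 1, Gus 2 → Fay.
Borda totals: Dana 8, Fay 10, Hira 13, Gus 11 → Hira.

Hira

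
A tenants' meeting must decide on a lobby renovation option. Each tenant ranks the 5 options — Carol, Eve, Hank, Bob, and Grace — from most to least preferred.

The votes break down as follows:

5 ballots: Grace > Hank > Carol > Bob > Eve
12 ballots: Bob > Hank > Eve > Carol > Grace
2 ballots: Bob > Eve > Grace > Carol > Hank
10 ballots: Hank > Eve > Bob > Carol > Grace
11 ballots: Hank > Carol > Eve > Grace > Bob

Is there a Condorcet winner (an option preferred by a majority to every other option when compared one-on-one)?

Yes

Head-to-head results (40 voters total):
Carol vs Eve: Eve wins 24–16.
Carol vs Hank: Hank wins 38–2.
Carol vs Bob: Bob wins 24–16.
Carol vs Grace: Carol wins 33–7.
Eve vs Hank: Hank wins 38–2.
Eve vs Bob: Eve wins 21–19.
Eve vs Grace: Eve wins 35–5.
Hank vs Bob: Hank wins 26–14.
Hank vs Grace: Hank wins 33–7.
Bob vs Grace: Bob wins 24–16.
Hank beats each rival — Carol (38–2), Eve (38–2), Bob (26–14), Grace (33–7) — so Hank is the Condorcet winner.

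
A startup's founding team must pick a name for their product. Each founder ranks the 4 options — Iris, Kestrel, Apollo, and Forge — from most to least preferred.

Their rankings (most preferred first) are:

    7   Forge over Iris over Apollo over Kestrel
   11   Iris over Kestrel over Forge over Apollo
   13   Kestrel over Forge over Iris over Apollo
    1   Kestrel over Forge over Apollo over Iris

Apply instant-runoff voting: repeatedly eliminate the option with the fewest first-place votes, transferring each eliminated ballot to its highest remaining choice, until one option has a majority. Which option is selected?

Round 1: Kestrel 14, Iris 11, Forge 7, Apollo 0. Apollo has the fewest and is eliminated.
Round 2: Kestrel 14, Iris 11, Forge 7. Forge has the fewest and is eliminated.
Round 3: Iris 18, Kestrel 14. Iris has a majority.

Iris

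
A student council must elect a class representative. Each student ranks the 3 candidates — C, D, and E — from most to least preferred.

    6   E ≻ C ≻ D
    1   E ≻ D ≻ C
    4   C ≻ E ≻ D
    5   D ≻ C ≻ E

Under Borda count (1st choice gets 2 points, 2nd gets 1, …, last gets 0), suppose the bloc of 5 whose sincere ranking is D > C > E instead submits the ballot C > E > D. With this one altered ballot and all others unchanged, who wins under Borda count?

C

Borda totals with the altered ballot: C 24, D 1, E 23.
The winner is unchanged: still C.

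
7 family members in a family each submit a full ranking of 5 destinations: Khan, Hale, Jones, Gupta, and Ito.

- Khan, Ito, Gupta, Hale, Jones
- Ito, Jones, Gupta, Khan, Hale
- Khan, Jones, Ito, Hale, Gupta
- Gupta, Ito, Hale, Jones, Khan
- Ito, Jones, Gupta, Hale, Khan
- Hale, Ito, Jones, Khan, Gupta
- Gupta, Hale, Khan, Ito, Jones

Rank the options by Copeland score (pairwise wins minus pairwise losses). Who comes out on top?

Pairwise results:
  Khan vs Hale: Hale wins 4–3.
  Khan vs Jones: Jones wins 4–3.
  Khan vs Gupta: Gupta wins 4–3.
  Khan vs Ito: Ito wins 4–3.
  Hale vs Jones: Hale wins 4–3.
  Hale vs Gupta: Gupta wins 5–2.
  Hale vs Ito: Ito wins 5–2.
  Jones vs Gupta: Jones wins 4–3.
  Jones vs Ito: Ito wins 6–1.
  Gupta vs Ito: Ito wins 5–2.
Copeland scores (wins − losses):
  Khan: 0 − 4 = -4
  Hale: 2 − 2 = 0
  Jones: 2 − 2 = 0
  Gupta: 2 − 2 = 0
  Ito: 4 − 0 = 4
Ito has the best Copeland score.

Ito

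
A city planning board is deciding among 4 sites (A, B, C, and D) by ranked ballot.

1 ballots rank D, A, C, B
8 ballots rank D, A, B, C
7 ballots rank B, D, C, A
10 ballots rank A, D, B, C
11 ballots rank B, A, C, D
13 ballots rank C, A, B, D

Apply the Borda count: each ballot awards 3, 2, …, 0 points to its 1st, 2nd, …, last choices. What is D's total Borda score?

61

Borda scores:
  A: 2 + 8·2 + 7·0 + 10·3 + 11·2 + 13·2 = 96
  B: 0 + 8·1 + 7·3 + 10·1 + 11·3 + 13·1 = 85
  C: 1 + 8·0 + 7·1 + 10·0 + 11·1 + 13·3 = 58
  D: 3 + 8·3 + 7·2 + 10·2 + 11·0 + 13·0 = 61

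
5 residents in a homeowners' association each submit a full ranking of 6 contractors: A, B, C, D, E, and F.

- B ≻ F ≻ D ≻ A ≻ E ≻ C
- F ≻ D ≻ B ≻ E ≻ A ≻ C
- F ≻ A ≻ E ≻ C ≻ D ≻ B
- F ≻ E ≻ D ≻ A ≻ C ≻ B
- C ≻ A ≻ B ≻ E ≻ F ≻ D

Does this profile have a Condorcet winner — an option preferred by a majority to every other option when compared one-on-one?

Yes

Head-to-head results (5 voters total):
A vs B: A wins 3–2.
A vs C: A wins 4–1.
A vs D: D wins 3–2.
A vs E: A wins 3–2.
A vs F: F wins 4–1.
B vs C: C wins 3–2.
B vs D: D wins 3–2.
B vs E: B wins 3–2.
B vs F: F wins 3–2.
C vs D: D wins 3–2.
C vs E: E wins 4–1.
C vs F: F wins 4–1.
D vs E: E wins 3–2.
D vs F: F wins 5–0.
E vs F: F wins 4–1.
F beats each rival — A (4–1), B (3–2), C (4–1), D (5–0), E (4–1) — so F is the Condorcet winner.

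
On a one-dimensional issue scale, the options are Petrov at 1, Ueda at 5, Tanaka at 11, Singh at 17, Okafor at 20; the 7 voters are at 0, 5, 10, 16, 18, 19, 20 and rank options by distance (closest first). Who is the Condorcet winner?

Singh

With single-peaked preferences on a line, the Condorcet winner is the candidate closest to the median voter.
The median voter (position 16) is closest to Singh at 17.
Check: Singh vs Okafor — voters closer to Singh: 5 of 7.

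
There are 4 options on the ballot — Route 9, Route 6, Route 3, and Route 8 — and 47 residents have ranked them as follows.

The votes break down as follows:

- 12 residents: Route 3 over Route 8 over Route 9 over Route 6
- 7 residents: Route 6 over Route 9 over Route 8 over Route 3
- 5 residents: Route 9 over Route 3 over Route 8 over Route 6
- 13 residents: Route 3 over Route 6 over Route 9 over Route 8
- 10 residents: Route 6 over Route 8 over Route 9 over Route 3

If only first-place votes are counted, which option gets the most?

Route 3

First-place vote totals:
  Route 9: 5
  Route 6: 17
  Route 3: 25
  Route 8: 0
Route 3 has the most first-place votes.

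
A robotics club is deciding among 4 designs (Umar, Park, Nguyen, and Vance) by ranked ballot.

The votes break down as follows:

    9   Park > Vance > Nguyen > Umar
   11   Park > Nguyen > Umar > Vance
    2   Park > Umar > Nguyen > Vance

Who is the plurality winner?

First-place vote totals:
  Umar: 0
  Park: 22
  Nguyen: 0
  Vance: 0
Park has the most first-place votes.

Park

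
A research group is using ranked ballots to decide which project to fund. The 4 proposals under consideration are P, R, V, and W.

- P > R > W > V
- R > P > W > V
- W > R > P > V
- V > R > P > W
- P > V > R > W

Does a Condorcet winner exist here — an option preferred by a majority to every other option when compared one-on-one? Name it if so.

Head-to-head results (5 voters total):
P vs R: R wins 3–2.
P vs V: P wins 4–1.
P vs W: P wins 4–1.
R vs V: R wins 3–2.
R vs W: R wins 4–1.
V vs W: W wins 3–2.
R beats each rival — P (3–2), V (3–2), W (4–1) — so R is the Condorcet winner.

R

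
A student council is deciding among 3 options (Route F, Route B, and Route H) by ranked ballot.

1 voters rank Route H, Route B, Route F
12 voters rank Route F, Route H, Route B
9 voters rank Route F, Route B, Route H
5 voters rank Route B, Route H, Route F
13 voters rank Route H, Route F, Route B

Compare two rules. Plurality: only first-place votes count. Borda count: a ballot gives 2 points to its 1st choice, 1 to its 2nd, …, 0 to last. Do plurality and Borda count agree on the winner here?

Plurality first-place counts: Route F 21, Route B 5, Route H 14 → Route F.
Borda totals: Route F 55, Route B 20, Route H 45 → Route F.
The two rules agree on Route F.

Yes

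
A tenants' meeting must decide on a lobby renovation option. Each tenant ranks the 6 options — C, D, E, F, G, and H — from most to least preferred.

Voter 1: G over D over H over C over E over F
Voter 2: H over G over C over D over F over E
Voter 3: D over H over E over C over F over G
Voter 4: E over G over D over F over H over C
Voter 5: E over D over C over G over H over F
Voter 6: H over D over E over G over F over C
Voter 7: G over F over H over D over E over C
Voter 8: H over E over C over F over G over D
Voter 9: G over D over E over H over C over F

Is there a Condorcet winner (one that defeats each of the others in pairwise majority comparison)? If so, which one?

Head-to-head results (9 voters total):
C vs D: D wins 7–2.
C vs E: E wins 7–2.
C vs F: C wins 6–3.
C vs G: G wins 6–3.
C vs H: H wins 8–1.
D vs E: D wins 6–3.
D vs F: D wins 7–2.
D vs G: G wins 6–3.
D vs H: D wins 5–4.
E vs F: E wins 7–2.
E vs G: E wins 5–4.
E vs H: H wins 6–3.
F vs G: G wins 7–2.
F vs H: H wins 7–2.
G vs H: G wins 5–4.
No candidate beats all others: D beats E beats G beats D, a majority cycle.

None — there is no Condorcet winner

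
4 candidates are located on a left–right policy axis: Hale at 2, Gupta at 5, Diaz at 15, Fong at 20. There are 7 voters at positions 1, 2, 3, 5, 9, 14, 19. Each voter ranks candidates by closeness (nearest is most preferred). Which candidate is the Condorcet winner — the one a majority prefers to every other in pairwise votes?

Gupta

With single-peaked preferences on a line, the Condorcet winner is the candidate closest to the median voter.
The median voter (position 5) is closest to Gupta at 5.
Check: Gupta vs Fong — voters closer to Gupta: 5 of 7.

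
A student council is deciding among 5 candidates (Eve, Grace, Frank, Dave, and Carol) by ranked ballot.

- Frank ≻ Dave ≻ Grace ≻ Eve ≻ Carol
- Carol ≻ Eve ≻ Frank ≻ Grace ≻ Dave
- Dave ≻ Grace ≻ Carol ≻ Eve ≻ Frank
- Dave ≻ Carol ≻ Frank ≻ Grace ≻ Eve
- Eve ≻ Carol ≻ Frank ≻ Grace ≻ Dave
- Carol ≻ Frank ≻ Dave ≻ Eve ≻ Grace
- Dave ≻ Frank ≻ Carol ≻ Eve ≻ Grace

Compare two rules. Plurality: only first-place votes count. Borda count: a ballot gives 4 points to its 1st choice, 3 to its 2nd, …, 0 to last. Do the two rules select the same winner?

No

Plurality first-place counts: Eve 1, Grace 0, Frank 1, Dave 3, Carol 2 → Dave.
Borda totals: Eve 11, Grace 8, Frank 16, Dave 17, Carol 18 → Carol.
The two rules disagree: plurality picks Dave, Borda picks Carol.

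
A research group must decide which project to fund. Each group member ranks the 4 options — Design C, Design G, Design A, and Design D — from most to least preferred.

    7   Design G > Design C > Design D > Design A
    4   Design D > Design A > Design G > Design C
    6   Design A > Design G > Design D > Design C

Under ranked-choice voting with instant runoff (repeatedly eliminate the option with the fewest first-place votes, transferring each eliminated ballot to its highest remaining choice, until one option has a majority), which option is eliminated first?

Round 1: Design G 7, Design A 6, Design D 4, Design C 0. Design C has the fewest and is eliminated.
Round 2: Design G 7, Design A 6, Design D 4. Design D has the fewest and is eliminated.
Round 3: Design A 10, Design G 7. Design A has a majority.

Design C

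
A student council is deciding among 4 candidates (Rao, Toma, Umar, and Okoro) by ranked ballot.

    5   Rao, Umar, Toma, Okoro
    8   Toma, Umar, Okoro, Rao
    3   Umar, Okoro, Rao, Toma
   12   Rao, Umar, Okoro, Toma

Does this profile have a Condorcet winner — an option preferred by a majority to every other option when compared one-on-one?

Head-to-head results (28 voters total):
Rao vs Toma: Rao wins 20–8.
Rao vs Umar: Rao wins 17–11.
Rao vs Okoro: Rao wins 17–11.
Toma vs Umar: Umar wins 20–8.
Toma vs Okoro: Okoro wins 15–13.
Umar vs Okoro: Umar wins 28–0.
Rao beats each rival — Toma (20–8), Umar (17–11), Okoro (17–11) — so Rao is the Condorcet winner.

Yes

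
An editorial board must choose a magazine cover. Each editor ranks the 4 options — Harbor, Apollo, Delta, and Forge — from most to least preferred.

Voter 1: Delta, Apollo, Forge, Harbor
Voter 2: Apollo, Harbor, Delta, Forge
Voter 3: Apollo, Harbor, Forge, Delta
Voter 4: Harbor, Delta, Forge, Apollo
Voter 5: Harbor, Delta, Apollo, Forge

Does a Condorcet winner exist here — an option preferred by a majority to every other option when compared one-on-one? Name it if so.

Head-to-head results (5 voters total):
Harbor vs Apollo: Apollo wins 3–2.
Harbor vs Delta: Harbor wins 4–1.
Harbor vs Forge: Harbor wins 4–1.
Apollo vs Delta: Delta wins 3–2.
Apollo vs Forge: Apollo wins 4–1.
Delta vs Forge: Delta wins 4–1.
No candidate beats all others: Harbor beats Delta beats Apollo beats Harbor, a majority cycle.

None — there is no Condorcet winner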